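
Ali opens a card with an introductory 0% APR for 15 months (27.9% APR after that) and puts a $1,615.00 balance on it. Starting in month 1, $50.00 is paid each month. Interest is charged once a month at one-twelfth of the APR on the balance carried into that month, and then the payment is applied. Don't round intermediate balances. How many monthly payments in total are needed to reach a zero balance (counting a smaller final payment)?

Promo months 1–15 at r₀ = 0%/12 = 0; months 16+ at r₁ = 27.9%/12 = 0.02325.
After month 15 (no interest yet): B = $1,615.00 − 15·$50.00 = $865.00.
Then at r₁ with $50.00/mo: n₂ = −ln(1 − r₁·B/P)/ln(1+r₁) ≈ 22.39 → 23 more payments.

38 payments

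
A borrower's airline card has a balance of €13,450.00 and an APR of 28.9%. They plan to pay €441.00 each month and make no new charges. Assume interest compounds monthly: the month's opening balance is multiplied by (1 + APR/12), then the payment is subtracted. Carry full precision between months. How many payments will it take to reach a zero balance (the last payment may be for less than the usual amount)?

Monthly rate r = 28.9%/12 = 2.40833% = 0.0240833.
Recurrence: B ← B·(1+r) − €441.00.
Month 1: interest €323.92; balance after payment €13,332.92.
Month 2: interest €321.10; balance after payment €13,213.02.
Closed form: n = −ln(1 − rB₀/P)/ln(1+r) = −ln(0.26549)/ln(1.02408) ≈ 55.727, so the balance reaches zero during payment 56.

56 payments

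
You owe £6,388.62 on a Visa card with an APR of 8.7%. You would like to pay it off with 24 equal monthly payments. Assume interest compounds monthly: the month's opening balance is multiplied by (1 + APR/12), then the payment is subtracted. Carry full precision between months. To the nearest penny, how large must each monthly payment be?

Monthly rate r = 8.7%/12 = 0.725% = 0.00725.
Level-payment amortization: P = B₀·r / (1 − (1+r)^(−n)) = 6388.62·0.00725 / (1 − 1.00725^(−24)).
Denominator 1 − (1+r)^(−24) = 0.159175467.
P = 46.3175 / 0.159175467 ≈ 290.98.

£290.98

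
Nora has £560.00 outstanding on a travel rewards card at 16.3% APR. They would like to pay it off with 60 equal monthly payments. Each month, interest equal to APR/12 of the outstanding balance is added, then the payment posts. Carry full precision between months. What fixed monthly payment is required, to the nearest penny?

Monthly rate r = 16.3%/12 = 1.35833% = 0.0135833.
Level-payment amortization: P = B₀·r / (1 − (1+r)^(−n)) = 560.00·0.0135833 / (1 − 1.01358^(−60)).
Denominator 1 − (1+r)^(−60) = 0.554925863.
P = 7.60667 / 0.554925863 ≈ 13.71.

£13.71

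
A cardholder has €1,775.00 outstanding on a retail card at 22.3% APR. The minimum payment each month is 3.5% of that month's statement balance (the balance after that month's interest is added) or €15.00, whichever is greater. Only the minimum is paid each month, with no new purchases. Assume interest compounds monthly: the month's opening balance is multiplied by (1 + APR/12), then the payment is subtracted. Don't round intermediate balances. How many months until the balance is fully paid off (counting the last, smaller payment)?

Monthly rate r = 22.3%/12 = 1.85833% = 0.0185833.
While 3.5% of the post-interest balance exceeds €15.00, each month B ← (B·(1+r))·(1 − 0.035), i.e. B shrinks by the factor (1+r)·0.965 = 0.98293.
This holds for months 1–84. Entering month 85 the balance is €418.03; 3.5% of the post-interest balance is now below €15.00, so the flat €15.00 minimum applies from here.
From month 85 a fixed €15.00 at rate r clears €418.03 in 40 more payments. Total: 84 + 40 = 124 months.

124 months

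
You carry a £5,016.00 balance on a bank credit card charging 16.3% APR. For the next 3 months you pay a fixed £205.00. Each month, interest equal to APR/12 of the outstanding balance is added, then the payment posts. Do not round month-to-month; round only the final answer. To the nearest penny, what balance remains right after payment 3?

£4,599.80

Monthly rate r = 16.3%/12 = 1.35833% = 0.0135833.
Each month: B ← B·(1+r) − £205.00.
Month 1: interest £68.13; balance after payment £4,879.13.
Month 2: interest £66.27; balance after payment £4,740.41.
Month 3: interest £64.39; balance after payment £4,599.80.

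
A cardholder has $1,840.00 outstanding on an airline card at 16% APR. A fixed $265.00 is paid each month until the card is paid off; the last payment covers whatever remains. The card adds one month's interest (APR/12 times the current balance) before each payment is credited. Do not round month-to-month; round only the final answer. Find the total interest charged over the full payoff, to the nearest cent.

$104.06

Monthly rate r = 16%/12 = 1.33333% = 0.0133333.
Payoff takes n = ⌈−ln(1 − rB₀/P)/ln(1+r)⌉ = ⌈7.335⌉ = 8 payments; the last is $89.06.
Total paid = 7·$265.00 + $89.06 = $1,944.06.
Total interest = total paid − principal = $1,944.06 − $1,840.00 = $104.06.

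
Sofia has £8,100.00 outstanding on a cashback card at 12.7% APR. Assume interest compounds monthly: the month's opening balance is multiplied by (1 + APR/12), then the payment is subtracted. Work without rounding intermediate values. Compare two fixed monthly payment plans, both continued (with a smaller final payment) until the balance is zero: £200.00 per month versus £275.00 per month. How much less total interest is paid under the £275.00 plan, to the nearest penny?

Monthly rate r = 12.7%/12 = 1.05833% = 0.0105833.
At £200.00/mo: n = ⌈−ln(1 − rB₀/P)/ln(1+r)⌉ = 54 payments (last £33.21); total interest = total paid − £8,100.00 = £2,533.21.
At £275.00/mo: 36 payments (last £133.58); total interest £1,658.58.
Interest saved = £2,533.21 − £1,658.58 = £874.63.

£874.63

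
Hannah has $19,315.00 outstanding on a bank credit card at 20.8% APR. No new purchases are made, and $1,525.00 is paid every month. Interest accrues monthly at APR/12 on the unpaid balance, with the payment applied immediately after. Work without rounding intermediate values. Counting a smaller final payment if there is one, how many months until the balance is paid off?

Monthly rate r = 20.8%/12 = 1.73333% = 0.0173333.
Recurrence: B ← B·(1+r) − $1,525.00.
Month 1: interest $334.79; balance after payment $18,124.79.
Month 2: interest $314.16; balance after payment $16,913.96.
Closed form: n = −ln(1 − rB₀/P)/ln(1+r) = −ln(0.78046)/ln(1.01733) ≈ 14.424, so the balance reaches zero during payment 15.

15 months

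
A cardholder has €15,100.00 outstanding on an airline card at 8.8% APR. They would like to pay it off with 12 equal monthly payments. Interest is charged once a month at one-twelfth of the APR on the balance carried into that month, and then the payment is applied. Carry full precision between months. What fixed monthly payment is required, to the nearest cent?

Monthly rate r = 8.8%/12 = 0.733333% = 0.00733333.
Level-payment amortization: P = B₀·r / (1 − (1+r)^(−n)) = 15100.00·0.00733333 / (1 − 1.00733^(−12)).
Denominator 1 − (1+r)^(−12) = 0.0839450272.
P = 110.733 / 0.0839450272 ≈ 1319.12.

€1,319.12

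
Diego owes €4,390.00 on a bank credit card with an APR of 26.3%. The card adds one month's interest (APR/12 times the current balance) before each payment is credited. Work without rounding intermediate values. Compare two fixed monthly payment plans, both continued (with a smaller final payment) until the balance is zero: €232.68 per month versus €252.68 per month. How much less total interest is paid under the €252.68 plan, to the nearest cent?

Monthly rate r = 26.3%/12 = 2.19167% = 0.0219167.
At €232.68/mo: n = ⌈−ln(1 − rB₀/P)/ln(1+r)⌉ = 25 payments (last €143.03); total interest = total paid − €4,390.00 = €1,337.35.
At €252.68/mo: 23 payments (last €27.39); total interest €1,196.35.
Interest saved = €1,337.35 − €1,196.35 = €141.00.

€141.00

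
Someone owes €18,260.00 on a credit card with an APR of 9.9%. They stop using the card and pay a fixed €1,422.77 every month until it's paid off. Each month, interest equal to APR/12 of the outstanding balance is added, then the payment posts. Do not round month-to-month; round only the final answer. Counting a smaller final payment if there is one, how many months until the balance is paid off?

14 months

Monthly rate r = 9.9%/12 = 0.825% = 0.00825.
Recurrence: B ← B·(1+r) − €1,422.77.
Month 1: interest €150.65; balance after payment €16,987.88.
Month 2: interest €140.15; balance after payment €15,705.25.
Closed form: n = −ln(1 − rB₀/P)/ln(1+r) = −ln(0.89412)/ln(1.00825) ≈ 13.622, so the balance reaches zero during payment 14.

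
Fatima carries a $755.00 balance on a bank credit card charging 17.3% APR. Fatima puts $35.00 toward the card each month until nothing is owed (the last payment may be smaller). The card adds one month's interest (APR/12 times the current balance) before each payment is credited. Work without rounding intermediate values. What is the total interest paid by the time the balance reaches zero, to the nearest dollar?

$156

Monthly rate r = 17.3%/12 = 1.44167% = 0.0144167.
Payoff takes n = ⌈−ln(1 − rB₀/P)/ln(1+r)⌉ = ⌈26.024⌉ = 27 payments; the last is $0.84.
Total paid = 26·$35.00 + $0.84 = $910.84.
Total interest = total paid − principal = $910.84 − $755.00 = $155.84.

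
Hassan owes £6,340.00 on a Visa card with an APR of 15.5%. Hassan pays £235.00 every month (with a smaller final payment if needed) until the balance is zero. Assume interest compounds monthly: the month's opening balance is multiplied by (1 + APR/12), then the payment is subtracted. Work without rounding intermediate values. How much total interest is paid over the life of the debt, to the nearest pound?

Monthly rate r = 15.5%/12 = 1.29167% = 0.0129167.
Payoff takes n = ⌈−ln(1 − rB₀/P)/ln(1+r)⌉ = ⌈33.383⌉ = 34 payments; the last is £90.43.
Total paid = 33·£235.00 + £90.43 = £7,845.43.
Total interest = total paid − principal = £7,845.43 − £6,340.00 = £1,505.43.

£1,505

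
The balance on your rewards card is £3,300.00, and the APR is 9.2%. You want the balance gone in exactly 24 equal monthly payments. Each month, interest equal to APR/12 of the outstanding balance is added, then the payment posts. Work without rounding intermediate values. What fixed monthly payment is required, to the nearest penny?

£151.06

Monthly rate r = 9.2%/12 = 0.766667% = 0.00766667.
Level-payment amortization: P = B₀·r / (1 − (1+r)^(−n)) = 3300.00·0.00766667 / (1 − 1.00767^(−24)).
Denominator 1 − (1+r)^(−24) = 0.167480181.
P = 25.3 / 0.167480181 ≈ 151.06.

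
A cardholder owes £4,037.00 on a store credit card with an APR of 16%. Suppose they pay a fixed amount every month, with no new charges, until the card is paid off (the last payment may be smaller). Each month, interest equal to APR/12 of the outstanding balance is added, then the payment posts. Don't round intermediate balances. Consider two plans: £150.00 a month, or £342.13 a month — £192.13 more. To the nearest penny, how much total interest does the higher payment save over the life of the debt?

£612.19

Monthly rate r = 16%/12 = 1.33333% = 0.0133333.
At £150.00/mo: n = ⌈−ln(1 − rB₀/P)/ln(1+r)⌉ = 34 payments (last £83.94); total interest = total paid − £4,037.00 = £996.94.
At £342.13/mo: 13 payments (last £316.19); total interest £384.75.
Interest saved = £996.94 − £384.75 = £612.19.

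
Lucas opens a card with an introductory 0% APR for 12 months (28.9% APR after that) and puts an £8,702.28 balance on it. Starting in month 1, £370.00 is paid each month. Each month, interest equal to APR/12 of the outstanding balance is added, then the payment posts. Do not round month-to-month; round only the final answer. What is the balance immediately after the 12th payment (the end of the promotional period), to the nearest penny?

Promo months 1–12 at r₀ = 0%/12 = 0; months 13+ at r₁ = 28.9%/12 = 0.0240833.
After month 12 (no interest yet): B = £8,702.28 − 12·£370.00 = £4,262.28.

£4,262.28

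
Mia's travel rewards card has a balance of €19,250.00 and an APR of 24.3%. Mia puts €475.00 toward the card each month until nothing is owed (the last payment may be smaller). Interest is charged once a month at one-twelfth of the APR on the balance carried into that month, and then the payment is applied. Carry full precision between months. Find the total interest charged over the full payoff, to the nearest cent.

Monthly rate r = 24.3%/12 = 2.025% = 0.02025.
Payoff takes n = ⌈−ln(1 − rB₀/P)/ln(1+r)⌉ = ⌈85.719⌉ = 86 payments; the last is €342.29.
Total paid = 85·€475.00 + €342.29 = €40,717.29.
Total interest = total paid − principal = €40,717.29 − €19,250.00 = €21,467.29.

€21,467.29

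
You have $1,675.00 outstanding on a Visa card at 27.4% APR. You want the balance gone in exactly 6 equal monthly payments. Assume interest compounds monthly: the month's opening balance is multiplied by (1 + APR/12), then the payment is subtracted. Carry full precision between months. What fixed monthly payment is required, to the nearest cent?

Monthly rate r = 27.4%/12 = 2.28333% = 0.0228333.
Level-payment amortization: P = B₀·r / (1 − (1+r)^(−n)) = 1675.00·0.0228333 / (1 − 1.02283^(−6)).
Denominator 1 − (1+r)^(−6) = 0.126685316.
P = 38.2458 / 0.126685316 ≈ 301.90.

$301.90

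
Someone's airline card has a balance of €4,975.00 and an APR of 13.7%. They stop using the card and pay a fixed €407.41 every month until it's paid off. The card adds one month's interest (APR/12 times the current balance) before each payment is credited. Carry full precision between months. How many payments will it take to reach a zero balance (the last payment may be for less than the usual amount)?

Monthly rate r = 13.7%/12 = 1.14167% = 0.0114167.
Recurrence: B ← B·(1+r) − €407.41.
Month 1: interest €56.80; balance after payment €4,624.39.
Month 2: interest €52.80; balance after payment €4,269.77.
Closed form: n = −ln(1 − rB₀/P)/ln(1+r) = −ln(0.86059)/ln(1.01142) ≈ 13.226, so the balance reaches zero during payment 14.

14 months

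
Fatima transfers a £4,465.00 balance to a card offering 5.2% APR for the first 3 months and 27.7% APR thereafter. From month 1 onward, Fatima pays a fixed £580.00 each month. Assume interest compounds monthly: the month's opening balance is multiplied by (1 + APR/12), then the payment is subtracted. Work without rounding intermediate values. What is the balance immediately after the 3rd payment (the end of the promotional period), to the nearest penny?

Promo months 1–3 at r₀ = 5.2%/12 = 0.00433333; months 4+ at r₁ = 27.7%/12 = 0.0230833.
After month 3: iterate B ← B·(1+r₀) − £580.00 for 3 months → £2,775.75.

£2,775.75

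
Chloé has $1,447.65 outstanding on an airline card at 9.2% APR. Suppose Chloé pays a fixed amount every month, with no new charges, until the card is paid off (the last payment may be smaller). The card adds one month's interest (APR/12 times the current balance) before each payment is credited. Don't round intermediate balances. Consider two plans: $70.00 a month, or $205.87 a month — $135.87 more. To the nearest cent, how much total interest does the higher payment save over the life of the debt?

$88.32

Monthly rate r = 9.2%/12 = 0.766667% = 0.00766667.
At $70.00/mo: n = ⌈−ln(1 − rB₀/P)/ln(1+r)⌉ = 23 payments (last $42.30); total interest = total paid − $1,447.65 = $134.65.
At $205.87/mo: 8 payments (last $52.89); total interest $46.33.
Interest saved = $134.65 − $46.33 = $88.32.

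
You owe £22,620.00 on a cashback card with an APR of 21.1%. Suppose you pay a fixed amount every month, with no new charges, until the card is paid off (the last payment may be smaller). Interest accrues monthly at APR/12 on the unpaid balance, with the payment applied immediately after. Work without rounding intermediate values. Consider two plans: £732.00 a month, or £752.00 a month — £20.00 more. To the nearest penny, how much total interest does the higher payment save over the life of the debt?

£443.94

Monthly rate r = 21.1%/12 = 1.75833% = 0.0175833.
At £732.00/mo: n = ⌈−ln(1 − rB₀/P)/ln(1+r)⌉ = 45 payments (last £710.03); total interest = total paid − £22,620.00 = £10,298.03.
At £752.00/mo: 44 payments (last £138.09); total interest £9,854.09.
Interest saved = £10,298.03 − £9,854.09 = £443.94.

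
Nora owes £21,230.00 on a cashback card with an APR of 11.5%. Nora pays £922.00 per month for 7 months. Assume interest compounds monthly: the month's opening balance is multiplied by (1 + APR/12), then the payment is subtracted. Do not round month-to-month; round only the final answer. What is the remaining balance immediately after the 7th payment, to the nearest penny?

£16,053.24

Monthly rate r = 11.5%/12 = 0.958333% = 0.00958333.
Each month: B ← B·(1+r) − £922.00.
Month 1: interest £203.45; balance after payment £20,511.45.
Month 2: interest £196.57; balance after payment £19,786.02.
Month 3: interest £189.62; balance after payment £19,053.64.
Month 4: interest £182.60; balance after payment £18,314.24.
Month 5: interest £175.51; balance after payment £17,567.75.
Month 6: interest £168.36; balance after payment £16,814.10.
Month 7: interest £161.14; balance after payment £16,053.24.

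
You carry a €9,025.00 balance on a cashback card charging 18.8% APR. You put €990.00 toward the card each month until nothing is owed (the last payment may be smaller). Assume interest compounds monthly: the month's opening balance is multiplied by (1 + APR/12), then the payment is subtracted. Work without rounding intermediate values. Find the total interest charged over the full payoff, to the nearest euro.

€790

Monthly rate r = 18.8%/12 = 1.56667% = 0.0156667.
Payoff takes n = ⌈−ln(1 − rB₀/P)/ln(1+r)⌉ = ⌈9.913⌉ = 10 payments; the last is €904.96.
Total paid = 9·€990.00 + €904.96 = €9,814.96.
Total interest = total paid − principal = €9,814.96 − €9,025.00 = €789.96.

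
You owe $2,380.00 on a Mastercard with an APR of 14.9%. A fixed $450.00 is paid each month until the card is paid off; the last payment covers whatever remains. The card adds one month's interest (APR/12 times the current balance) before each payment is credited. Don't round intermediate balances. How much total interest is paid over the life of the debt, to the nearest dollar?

$98

Monthly rate r = 14.9%/12 = 1.24167% = 0.0124167.
Payoff takes n = ⌈−ln(1 − rB₀/P)/ln(1+r)⌉ = ⌈5.504⌉ = 6 payments; the last is $227.69.
Total paid = 5·$450.00 + $227.69 = $2,477.69.
Total interest = total paid − principal = $2,477.69 − $2,380.00 = $97.69.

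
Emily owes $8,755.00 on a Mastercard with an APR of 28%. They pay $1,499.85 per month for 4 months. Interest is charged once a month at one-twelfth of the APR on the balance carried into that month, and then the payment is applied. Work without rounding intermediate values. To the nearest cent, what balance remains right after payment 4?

$3,388.52

Monthly rate r = 28%/12 = 2.33333% = 0.0233333.
Each month: B ← B·(1+r) − $1,499.85.
Month 1: interest $204.28; balance after payment $7,459.43.
Month 2: interest $174.05; balance after payment $6,133.64.
Month 3: interest $143.12; balance after payment $4,776.90.
Month 4: interest $111.46; balance after payment $3,388.52.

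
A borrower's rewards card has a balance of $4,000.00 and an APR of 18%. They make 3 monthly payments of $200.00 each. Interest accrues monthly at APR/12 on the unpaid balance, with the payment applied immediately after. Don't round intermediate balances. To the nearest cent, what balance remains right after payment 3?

$3,573.67

Monthly rate r = 18%/12 = 1.5% = 0.015.
Each month: B ← B·(1+r) − $200.00.
Month 1: interest $60.00; balance after payment $3,860.00.
Month 2: interest $57.90; balance after payment $3,717.90.
Month 3: interest $55.77; balance after payment $3,573.67.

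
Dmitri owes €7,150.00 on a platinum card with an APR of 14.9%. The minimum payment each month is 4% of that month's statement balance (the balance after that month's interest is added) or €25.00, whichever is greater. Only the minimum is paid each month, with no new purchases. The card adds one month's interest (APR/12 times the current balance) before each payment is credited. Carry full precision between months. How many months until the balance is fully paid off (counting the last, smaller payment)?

116 months

Monthly rate r = 14.9%/12 = 1.24167% = 0.0124167.
While 4% of the post-interest balance exceeds €25.00, each month B ← (B·(1+r))·(1 − 0.04), i.e. B shrinks by the factor (1+r)·0.96 = 0.97192.
This holds for months 1–87. Entering month 88 the balance is €600.01; 4% of the post-interest balance is now below €25.00, so the flat €25.00 minimum applies from here.
From month 88 a fixed €25.00 at rate r clears €600.01 in 29 more payments. Total: 87 + 29 = 116 months.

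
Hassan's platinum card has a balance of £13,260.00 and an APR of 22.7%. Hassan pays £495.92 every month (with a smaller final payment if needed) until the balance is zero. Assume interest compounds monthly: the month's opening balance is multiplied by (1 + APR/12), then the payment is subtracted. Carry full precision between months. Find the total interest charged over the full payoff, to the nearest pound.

Monthly rate r = 22.7%/12 = 1.89167% = 0.0189167.
Payoff takes n = ⌈−ln(1 − rB₀/P)/ln(1+r)⌉ = ⌈37.610⌉ = 38 payments; the last is £303.60.
Total paid = 37·£495.92 + £303.60 = £18,652.64.
Total interest = total paid − principal = £18,652.64 − £13,260.00 = £5,392.64.

£5,393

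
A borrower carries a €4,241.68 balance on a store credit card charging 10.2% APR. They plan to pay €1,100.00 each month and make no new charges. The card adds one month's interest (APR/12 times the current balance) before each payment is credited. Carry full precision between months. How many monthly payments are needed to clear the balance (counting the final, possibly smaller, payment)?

4 months

Monthly rate r = 10.2%/12 = 0.85% = 0.0085.
Recurrence: B ← B·(1+r) − €1,100.00.
Month 1: interest €36.05; balance after payment €3,177.73.
Month 2: interest €27.01; balance after payment €2,104.75.
Month 3: interest €17.89; balance after payment €1,022.64.
Month 4: interest €8.69; balance after payment €0.00.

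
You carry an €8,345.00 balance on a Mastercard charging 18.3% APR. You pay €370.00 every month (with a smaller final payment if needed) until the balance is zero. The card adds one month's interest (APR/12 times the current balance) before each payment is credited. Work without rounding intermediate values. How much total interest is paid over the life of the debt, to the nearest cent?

€1,960.11

Monthly rate r = 18.3%/12 = 1.525% = 0.01525.
Payoff takes n = ⌈−ln(1 − rB₀/P)/ln(1+r)⌉ = ⌈27.851⌉ = 28 payments; the last is €315.11.
Total paid = 27·€370.00 + €315.11 = €10,305.11.
Total interest = total paid − principal = €10,305.11 − €8,345.00 = €1,960.11.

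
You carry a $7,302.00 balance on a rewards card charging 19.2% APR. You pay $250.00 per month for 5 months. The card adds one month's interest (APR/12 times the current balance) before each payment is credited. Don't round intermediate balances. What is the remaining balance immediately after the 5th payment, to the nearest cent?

$6,614.51

Monthly rate r = 19.2%/12 = 1.6% = 0.016.
Each month: B ← B·(1+r) − $250.00.
Month 1: interest $116.83; balance after payment $7,168.83.
Month 2: interest $114.70; balance after payment $7,033.53.
Month 3: interest $112.54; balance after payment $6,896.07.
Month 4: interest $110.34; balance after payment $6,756.41.
Month 5: interest $108.10; balance after payment $6,614.51.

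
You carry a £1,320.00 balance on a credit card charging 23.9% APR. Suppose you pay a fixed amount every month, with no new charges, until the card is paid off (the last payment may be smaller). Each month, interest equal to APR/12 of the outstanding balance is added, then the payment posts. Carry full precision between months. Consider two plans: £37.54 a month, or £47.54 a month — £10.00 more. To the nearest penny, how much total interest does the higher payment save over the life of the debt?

Monthly rate r = 23.9%/12 = 1.99167% = 0.0199167.
At £37.54/mo: n = ⌈−ln(1 − rB₀/P)/ln(1+r)⌉ = 62 payments (last £3.96); total interest = total paid − £1,320.00 = £973.90.
At £47.54/mo: 41 payments (last £39.55); total interest £621.15.
Interest saved = £973.90 − £621.15 = £352.75.

£352.75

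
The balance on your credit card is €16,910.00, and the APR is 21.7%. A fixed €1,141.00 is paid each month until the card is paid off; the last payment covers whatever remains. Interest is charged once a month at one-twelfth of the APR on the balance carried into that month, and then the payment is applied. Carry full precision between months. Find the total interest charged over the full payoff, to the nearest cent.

€2,954.61

Monthly rate r = 21.7%/12 = 1.80833% = 0.0180833.
Payoff takes n = ⌈−ln(1 − rB₀/P)/ln(1+r)⌉ = ⌈17.408⌉ = 18 payments; the last is €467.61.
Total paid = 17·€1,141.00 + €467.61 = €19,864.61.
Total interest = total paid − principal = €19,864.61 − €16,910.00 = €2,954.61.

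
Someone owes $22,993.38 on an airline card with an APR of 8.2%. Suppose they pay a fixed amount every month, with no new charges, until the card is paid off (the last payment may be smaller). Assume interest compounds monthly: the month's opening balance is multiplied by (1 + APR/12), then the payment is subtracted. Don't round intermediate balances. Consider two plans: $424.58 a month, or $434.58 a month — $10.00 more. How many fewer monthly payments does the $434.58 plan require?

Monthly rate r = 8.2%/12 = 0.683333% = 0.00683333.
At $424.58/mo: n = ⌈−ln(1 − rB₀/P)/ln(1+r)⌉ = 68 payments (last $365.50); total interest = total paid − $22,993.38 = $5,818.98.
At $434.58/mo: 66 payments (last $386.38); total interest $5,640.70.
Payments saved = 68 − 66 = 2.

2 fewer payments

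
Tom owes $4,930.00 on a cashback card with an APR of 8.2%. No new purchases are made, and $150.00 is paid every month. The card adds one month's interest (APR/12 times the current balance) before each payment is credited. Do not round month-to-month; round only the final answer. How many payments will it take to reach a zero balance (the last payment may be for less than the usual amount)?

Monthly rate r = 8.2%/12 = 0.683333% = 0.00683333.
Recurrence: B ← B·(1+r) − $150.00.
Month 1: interest $33.69; balance after payment $4,813.69.
Month 2: interest $32.89; balance after payment $4,696.58.
Closed form: n = −ln(1 − rB₀/P)/ln(1+r) = −ln(0.77541)/ln(1.00683) ≈ 37.351, so the balance reaches zero during payment 38.

38 payments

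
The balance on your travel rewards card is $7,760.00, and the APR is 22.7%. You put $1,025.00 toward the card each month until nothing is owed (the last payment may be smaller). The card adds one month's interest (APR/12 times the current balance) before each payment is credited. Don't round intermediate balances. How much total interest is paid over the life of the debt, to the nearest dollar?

$696

Monthly rate r = 22.7%/12 = 1.89167% = 0.0189167.
Payoff takes n = ⌈−ln(1 − rB₀/P)/ln(1+r)⌉ = ⌈8.248⌉ = 9 payments; the last is $255.92.
Total paid = 8·$1,025.00 + $255.92 = $8,455.92.
Total interest = total paid − principal = $8,455.92 − $7,760.00 = $695.92.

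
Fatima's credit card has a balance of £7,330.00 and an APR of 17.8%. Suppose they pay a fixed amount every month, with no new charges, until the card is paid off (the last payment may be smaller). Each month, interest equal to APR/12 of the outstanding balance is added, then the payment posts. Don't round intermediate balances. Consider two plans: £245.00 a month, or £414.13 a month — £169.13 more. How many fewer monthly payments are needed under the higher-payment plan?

Monthly rate r = 17.8%/12 = 1.48333% = 0.0148333.
At £245.00/mo: n = ⌈−ln(1 − rB₀/P)/ln(1+r)⌉ = 40 payments (last £205.84); total interest = total paid − £7,330.00 = £2,430.84.
At £414.13/mo: 21 payments (last £283.72); total interest £1,236.32.
Payments saved = 40 − 21 = 19.

19 fewer payments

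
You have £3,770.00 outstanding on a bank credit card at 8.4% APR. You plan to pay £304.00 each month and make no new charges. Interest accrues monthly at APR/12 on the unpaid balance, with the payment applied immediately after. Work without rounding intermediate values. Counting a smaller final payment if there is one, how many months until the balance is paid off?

14 payments

Monthly rate r = 8.4%/12 = 0.7% = 0.007.
Recurrence: B ← B·(1+r) − £304.00.
Month 1: interest £26.39; balance after payment £3,492.39.
Month 2: interest £24.45; balance after payment £3,212.84.
Closed form: n = −ln(1 − rB₀/P)/ln(1+r) = −ln(0.91319)/ln(1.007) ≈ 13.018, so the balance reaches zero during payment 14.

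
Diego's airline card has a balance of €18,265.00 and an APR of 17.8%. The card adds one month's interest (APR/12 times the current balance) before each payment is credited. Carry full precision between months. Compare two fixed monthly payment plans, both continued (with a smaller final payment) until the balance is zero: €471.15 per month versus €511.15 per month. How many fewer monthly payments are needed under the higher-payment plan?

7 fewer payments

Monthly rate r = 17.8%/12 = 1.48333% = 0.0148333.
At €471.15/mo: n = ⌈−ln(1 − rB₀/P)/ln(1+r)⌉ = 59 payments (last €56.33); total interest = total paid − €18,265.00 = €9,118.03.
At €511.15/mo: 52 payments (last €145.43); total interest €7,949.08.
Payments saved = 59 − 52 = 7.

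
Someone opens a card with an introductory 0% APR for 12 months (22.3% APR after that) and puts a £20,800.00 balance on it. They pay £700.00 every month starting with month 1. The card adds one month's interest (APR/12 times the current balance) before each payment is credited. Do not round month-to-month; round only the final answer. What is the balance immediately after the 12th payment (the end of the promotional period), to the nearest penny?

£12,400.00

Promo months 1–12 at r₀ = 0%/12 = 0; months 13+ at r₁ = 22.3%/12 = 0.0185833.
After month 12 (no interest yet): B = £20,800.00 − 12·£700.00 = £12,400.00.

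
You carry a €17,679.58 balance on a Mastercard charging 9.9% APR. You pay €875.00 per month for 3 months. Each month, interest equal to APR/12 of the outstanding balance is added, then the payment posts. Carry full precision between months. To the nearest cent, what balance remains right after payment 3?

Monthly rate r = 9.9%/12 = 0.825% = 0.00825.
Each month: B ← B·(1+r) − €875.00.
Month 1: interest €145.86; balance after payment €16,950.44.
Month 2: interest €139.84; balance after payment €16,215.28.
Month 3: interest €133.78; balance after payment €15,474.05.

€15,474.05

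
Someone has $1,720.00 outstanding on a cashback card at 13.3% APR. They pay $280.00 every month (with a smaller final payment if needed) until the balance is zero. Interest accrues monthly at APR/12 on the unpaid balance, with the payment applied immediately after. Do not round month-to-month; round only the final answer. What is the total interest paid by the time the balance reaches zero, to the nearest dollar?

Monthly rate r = 13.3%/12 = 1.10833% = 0.0110833.
Payoff takes n = ⌈−ln(1 − rB₀/P)/ln(1+r)⌉ = ⌈6.397⌉ = 7 payments; the last is $111.58.
Total paid = 6·$280.00 + $111.58 = $1,791.58.
Total interest = total paid − principal = $1,791.58 − $1,720.00 = $71.58.

$72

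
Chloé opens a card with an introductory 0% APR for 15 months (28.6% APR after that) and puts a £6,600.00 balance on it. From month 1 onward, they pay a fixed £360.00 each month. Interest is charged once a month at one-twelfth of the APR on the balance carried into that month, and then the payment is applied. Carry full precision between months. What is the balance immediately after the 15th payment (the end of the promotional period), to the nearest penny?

£1,200.00

Promo months 1–15 at r₀ = 0%/12 = 0; months 16+ at r₁ = 28.6%/12 = 0.0238333.
After month 15 (no interest yet): B = £6,600.00 − 15·£360.00 = £1,200.00.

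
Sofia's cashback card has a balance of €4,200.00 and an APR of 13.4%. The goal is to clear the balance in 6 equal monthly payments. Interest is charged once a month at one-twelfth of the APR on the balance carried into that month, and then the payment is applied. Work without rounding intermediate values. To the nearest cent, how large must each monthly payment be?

€727.61

Monthly rate r = 13.4%/12 = 1.11667% = 0.0111667.
Level-payment amortization: P = B₀·r / (1 − (1+r)^(−n)) = 4200.00·0.0111667 / (1 − 1.01117^(−6)).
Denominator 1 − (1+r)^(−6) = 0.064457476.
P = 46.9 / 0.064457476 ≈ 727.61.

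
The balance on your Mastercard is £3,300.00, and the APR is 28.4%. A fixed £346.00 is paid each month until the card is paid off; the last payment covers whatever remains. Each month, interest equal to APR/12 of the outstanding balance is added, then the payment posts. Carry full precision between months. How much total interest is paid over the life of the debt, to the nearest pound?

£484

Monthly rate r = 28.4%/12 = 2.36667% = 0.0236667.
Payoff takes n = ⌈−ln(1 − rB₀/P)/ln(1+r)⌉ = ⌈10.937⌉ = 11 payments; the last is £324.41.
Total paid = 10·£346.00 + £324.41 = £3,784.41.
Total interest = total paid − principal = £3,784.41 − £3,300.00 = £484.41.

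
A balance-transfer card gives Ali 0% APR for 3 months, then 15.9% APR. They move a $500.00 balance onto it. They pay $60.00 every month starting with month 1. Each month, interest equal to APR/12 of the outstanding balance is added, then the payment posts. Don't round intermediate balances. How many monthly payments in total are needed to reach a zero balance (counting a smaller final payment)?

9 months

Promo months 1–3 at r₀ = 0%/12 = 0; months 4+ at r₁ = 15.9%/12 = 0.01325.
After month 3 (no interest yet): B = $500.00 − 3·$60.00 = $320.00.
Then at r₁ with $60.00/mo: n₂ = −ln(1 − r₁·B/P)/ln(1+r₁) ≈ 5.57 → 6 more payments.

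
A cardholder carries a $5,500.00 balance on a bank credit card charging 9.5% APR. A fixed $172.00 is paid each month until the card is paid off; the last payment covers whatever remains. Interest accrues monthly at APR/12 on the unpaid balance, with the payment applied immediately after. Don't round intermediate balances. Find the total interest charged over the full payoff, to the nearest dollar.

$867

Monthly rate r = 9.5%/12 = 0.791667% = 0.00791667.
Payoff takes n = ⌈−ln(1 − rB₀/P)/ln(1+r)⌉ = ⌈37.016⌉ = 38 payments; the last is $2.77.
Total paid = 37·$172.00 + $2.77 = $6,366.77.
Total interest = total paid − principal = $6,366.77 − $5,500.00 = $866.77.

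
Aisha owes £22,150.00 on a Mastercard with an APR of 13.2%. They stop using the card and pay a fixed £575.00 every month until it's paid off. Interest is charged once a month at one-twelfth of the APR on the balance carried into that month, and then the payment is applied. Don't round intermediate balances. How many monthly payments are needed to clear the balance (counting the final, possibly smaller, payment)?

51 payments

Monthly rate r = 13.2%/12 = 1.1% = 0.011.
Recurrence: B ← B·(1+r) − £575.00.
Month 1: interest £243.65; balance after payment £21,818.65.
Month 2: interest £240.01; balance after payment £21,483.66.
Closed form: n = −ln(1 − rB₀/P)/ln(1+r) = −ln(0.57626)/ln(1.011) ≈ 50.384, so the balance reaches zero during payment 51.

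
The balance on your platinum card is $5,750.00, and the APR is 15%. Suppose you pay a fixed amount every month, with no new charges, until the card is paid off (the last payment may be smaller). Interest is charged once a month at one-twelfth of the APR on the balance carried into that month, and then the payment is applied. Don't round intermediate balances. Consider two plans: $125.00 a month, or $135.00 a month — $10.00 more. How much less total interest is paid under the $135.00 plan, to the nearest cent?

$349.07

Monthly rate r = 15%/12 = 1.25% = 0.0125.
At $125.00/mo: n = ⌈−ln(1 − rB₀/P)/ln(1+r)⌉ = 69 payments (last $110.11); total interest = total paid − $5,750.00 = $2,860.11.
At $135.00/mo: 62 payments (last $26.04); total interest $2,511.04.
Interest saved = $2,860.11 − $2,511.04 = $349.07.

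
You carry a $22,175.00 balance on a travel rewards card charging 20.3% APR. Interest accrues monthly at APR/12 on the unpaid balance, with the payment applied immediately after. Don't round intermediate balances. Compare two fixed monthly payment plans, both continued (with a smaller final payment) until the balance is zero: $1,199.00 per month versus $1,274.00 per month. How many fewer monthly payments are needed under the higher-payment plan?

Monthly rate r = 20.3%/12 = 1.69167% = 0.0169167.
At $1,199.00/mo: n = ⌈−ln(1 − rB₀/P)/ln(1+r)⌉ = 23 payments (last $443.56); total interest = total paid − $22,175.00 = $4,646.56.
At $1,274.00/mo: 21 payments (last $1,009.69); total interest $4,314.69.
Payments saved = 23 − 21 = 2.

2 fewer payments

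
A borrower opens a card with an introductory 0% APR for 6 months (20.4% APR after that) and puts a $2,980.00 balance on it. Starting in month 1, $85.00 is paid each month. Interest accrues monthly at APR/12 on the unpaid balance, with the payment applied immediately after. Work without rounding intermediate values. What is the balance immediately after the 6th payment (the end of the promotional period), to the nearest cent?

Promo months 1–6 at r₀ = 0%/12 = 0; months 7+ at r₁ = 20.4%/12 = 0.017.
After month 6 (no interest yet): B = $2,980.00 − 6·$85.00 = $2,470.00.

$2,470.00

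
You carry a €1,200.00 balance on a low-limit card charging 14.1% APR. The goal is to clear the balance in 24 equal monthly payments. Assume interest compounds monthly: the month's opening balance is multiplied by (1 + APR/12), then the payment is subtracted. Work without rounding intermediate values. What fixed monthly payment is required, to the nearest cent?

Monthly rate r = 14.1%/12 = 1.175% = 0.01175.
Level-payment amortization: P = B₀·r / (1 − (1+r)^(−n)) = 1200.00·0.01175 / (1 − 1.01175^(−24)).
Denominator 1 − (1+r)^(−24) = 0.244485356.
P = 14.1 / 0.244485356 ≈ 57.67.

€57.67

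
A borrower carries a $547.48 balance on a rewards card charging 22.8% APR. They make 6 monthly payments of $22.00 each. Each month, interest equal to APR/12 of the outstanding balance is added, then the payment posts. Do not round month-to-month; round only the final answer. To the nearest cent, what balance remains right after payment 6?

Monthly rate r = 22.8%/12 = 1.9% = 0.019.
Each month: B ← B·(1+r) − $22.00.
Month 1: interest $10.40; balance after payment $535.88.
Month 2: interest $10.18; balance after payment $524.06.
Month 3: interest $9.96; balance after payment $512.02.
Month 4: interest $9.73; balance after payment $499.75.
Month 5: interest $9.50; balance after payment $487.24.
Month 6: interest $9.26; balance after payment $474.50.

$474.50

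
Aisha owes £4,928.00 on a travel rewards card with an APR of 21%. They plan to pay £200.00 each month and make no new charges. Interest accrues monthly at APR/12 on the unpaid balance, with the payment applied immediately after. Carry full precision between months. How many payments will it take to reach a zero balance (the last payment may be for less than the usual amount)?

Monthly rate r = 21%/12 = 1.75% = 0.0175.
Recurrence: B ← B·(1+r) − £200.00.
Month 1: interest £86.24; balance after payment £4,814.24.
Month 2: interest £84.25; balance after payment £4,698.49.
Closed form: n = −ln(1 − rB₀/P)/ln(1+r) = −ln(0.5688)/ln(1.0175) ≈ 32.523, so the balance reaches zero during payment 33.

33 months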